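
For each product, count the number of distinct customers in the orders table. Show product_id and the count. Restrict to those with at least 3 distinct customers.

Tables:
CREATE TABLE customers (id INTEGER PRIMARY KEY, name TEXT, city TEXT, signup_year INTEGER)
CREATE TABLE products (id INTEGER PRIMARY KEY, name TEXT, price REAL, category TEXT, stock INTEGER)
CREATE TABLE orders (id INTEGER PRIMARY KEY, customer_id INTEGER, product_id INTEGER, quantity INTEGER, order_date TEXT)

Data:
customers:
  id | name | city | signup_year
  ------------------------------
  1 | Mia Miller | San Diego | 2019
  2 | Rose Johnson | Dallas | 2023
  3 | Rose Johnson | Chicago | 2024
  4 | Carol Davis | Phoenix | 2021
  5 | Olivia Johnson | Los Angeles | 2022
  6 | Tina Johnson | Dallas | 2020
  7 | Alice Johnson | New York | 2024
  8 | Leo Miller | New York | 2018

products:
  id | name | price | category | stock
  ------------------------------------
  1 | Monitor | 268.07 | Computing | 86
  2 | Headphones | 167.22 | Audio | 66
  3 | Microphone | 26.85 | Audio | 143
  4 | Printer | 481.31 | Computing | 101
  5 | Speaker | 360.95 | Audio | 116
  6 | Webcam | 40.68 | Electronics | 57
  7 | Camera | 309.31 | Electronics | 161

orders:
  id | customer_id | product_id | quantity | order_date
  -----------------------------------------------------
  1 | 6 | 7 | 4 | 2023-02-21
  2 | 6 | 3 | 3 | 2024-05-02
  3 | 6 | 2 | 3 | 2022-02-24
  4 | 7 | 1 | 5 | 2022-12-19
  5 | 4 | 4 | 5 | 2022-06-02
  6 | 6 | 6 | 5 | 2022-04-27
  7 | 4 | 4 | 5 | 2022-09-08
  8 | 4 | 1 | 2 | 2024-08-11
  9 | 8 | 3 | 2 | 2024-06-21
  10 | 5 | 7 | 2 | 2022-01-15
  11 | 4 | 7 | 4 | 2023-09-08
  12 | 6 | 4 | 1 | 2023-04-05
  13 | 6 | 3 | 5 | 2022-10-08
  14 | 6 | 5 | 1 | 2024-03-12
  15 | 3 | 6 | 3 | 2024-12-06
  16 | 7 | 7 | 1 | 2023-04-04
SELECT product_id, COUNT(DISTINCT customer_id) AS distinct_customer_count FROM orders GROUP BY product_id HAVING COUNT(DISTINCT customer_id) >= 3

Execution result:
product_id | distinct_customer_count
7 | 4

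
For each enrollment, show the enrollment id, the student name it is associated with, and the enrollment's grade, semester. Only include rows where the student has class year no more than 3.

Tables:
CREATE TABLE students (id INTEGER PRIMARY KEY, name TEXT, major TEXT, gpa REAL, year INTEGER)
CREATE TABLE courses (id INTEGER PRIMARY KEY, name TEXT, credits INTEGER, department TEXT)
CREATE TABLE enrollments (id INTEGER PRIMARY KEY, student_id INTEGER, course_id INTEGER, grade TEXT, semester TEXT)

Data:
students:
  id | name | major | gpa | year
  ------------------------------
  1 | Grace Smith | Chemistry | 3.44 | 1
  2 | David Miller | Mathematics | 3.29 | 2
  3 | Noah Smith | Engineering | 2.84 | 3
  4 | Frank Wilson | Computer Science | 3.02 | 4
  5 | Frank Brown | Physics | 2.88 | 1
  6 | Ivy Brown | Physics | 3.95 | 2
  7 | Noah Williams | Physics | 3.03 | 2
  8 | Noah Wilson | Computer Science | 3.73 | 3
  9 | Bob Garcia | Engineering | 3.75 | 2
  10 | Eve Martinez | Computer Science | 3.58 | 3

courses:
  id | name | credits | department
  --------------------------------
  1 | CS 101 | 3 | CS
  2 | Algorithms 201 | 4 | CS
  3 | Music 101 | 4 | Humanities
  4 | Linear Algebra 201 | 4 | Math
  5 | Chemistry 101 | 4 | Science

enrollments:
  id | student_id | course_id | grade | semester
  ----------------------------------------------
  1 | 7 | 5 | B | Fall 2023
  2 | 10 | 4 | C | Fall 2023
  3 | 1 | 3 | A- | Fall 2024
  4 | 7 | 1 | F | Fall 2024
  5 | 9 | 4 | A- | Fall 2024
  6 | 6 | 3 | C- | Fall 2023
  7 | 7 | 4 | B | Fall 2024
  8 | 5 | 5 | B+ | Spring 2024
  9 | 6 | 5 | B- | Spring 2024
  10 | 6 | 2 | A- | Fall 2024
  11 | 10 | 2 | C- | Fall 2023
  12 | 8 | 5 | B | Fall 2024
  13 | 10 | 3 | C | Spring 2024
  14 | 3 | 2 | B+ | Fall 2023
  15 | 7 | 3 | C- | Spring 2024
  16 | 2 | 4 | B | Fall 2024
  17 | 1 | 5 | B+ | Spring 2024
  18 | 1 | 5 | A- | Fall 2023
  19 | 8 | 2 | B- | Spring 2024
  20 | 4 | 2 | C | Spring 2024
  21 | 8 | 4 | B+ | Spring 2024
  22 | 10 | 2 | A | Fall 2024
SELECT c.id, p.name AS student, c.grade, c.semester FROM enrollments c JOIN students p ON c.student_id = p.id WHERE p.year <= 3

Execution result:
id | student | grade | semester
1 | Noah Williams | B | Fall 2023
2 | Eve Martinez | C | Fall 2023
3 | Grace Smith | A- | Fall 2024
4 | Noah Williams | F | Fall 2024
5 | Bob Garcia | A- | Fall 2024
6 | Ivy Brown | C- | Fall 2023
7 | Noah Williams | B | Fall 2024
8 | Frank Brown | B+ | Spring 2024
9 | Ivy Brown | B- | Spring 2024
10 | Ivy Brown | A- | Fall 2024
11 | Eve Martinez | C- | Fall 2023
12 | Noah Wilson | B | Fall 2024
13 | Eve Martinez | C | Spring 2024
14 | Noah Smith | B+ | Fall 2023
15 | Noah Williams | C- | Spring 2024
16 | David Miller | B | Fall 2024
17 | Grace Smith | B+ | Spring 2024
18 | Grace Smith | A- | Fall 2023
19 | Noah Wilson | B- | Spring 2024
21 | Noah Wilson | B+ | Spring 2024
22 | Eve Martinez | A | Fall 2024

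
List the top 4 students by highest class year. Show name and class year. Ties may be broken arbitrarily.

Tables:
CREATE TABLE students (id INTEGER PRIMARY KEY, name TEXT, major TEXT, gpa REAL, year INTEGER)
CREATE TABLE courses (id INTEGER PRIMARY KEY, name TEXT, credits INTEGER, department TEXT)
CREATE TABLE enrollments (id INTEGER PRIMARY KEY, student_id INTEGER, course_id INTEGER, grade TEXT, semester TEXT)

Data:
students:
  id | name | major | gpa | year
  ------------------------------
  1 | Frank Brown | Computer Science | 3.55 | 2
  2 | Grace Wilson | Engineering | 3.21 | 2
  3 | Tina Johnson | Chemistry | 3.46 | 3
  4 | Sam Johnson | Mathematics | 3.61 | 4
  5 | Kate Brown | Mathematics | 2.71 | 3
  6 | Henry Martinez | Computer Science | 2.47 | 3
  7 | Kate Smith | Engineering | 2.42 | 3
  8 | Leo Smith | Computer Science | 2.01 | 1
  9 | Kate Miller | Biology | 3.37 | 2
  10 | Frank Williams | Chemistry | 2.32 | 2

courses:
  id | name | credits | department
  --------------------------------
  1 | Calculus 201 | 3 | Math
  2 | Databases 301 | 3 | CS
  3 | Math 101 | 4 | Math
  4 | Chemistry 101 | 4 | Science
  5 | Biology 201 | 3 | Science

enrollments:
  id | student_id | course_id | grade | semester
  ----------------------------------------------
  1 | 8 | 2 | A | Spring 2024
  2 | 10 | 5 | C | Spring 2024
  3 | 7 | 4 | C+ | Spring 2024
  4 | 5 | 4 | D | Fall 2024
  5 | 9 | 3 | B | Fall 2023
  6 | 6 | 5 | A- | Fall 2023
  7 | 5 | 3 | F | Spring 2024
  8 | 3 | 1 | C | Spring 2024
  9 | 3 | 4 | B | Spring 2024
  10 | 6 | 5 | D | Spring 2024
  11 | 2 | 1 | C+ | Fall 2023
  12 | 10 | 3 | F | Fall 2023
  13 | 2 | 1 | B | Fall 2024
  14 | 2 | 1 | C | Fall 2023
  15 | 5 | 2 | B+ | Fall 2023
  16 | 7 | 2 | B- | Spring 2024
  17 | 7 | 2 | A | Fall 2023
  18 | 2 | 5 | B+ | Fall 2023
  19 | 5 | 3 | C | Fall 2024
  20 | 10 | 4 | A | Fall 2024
SELECT name, year FROM students ORDER BY year DESC LIMIT 4

Execution result:
name | year
Sam Johnson | 4
Tina Johnson | 3
Kate Brown | 3
Henry Martinez | 3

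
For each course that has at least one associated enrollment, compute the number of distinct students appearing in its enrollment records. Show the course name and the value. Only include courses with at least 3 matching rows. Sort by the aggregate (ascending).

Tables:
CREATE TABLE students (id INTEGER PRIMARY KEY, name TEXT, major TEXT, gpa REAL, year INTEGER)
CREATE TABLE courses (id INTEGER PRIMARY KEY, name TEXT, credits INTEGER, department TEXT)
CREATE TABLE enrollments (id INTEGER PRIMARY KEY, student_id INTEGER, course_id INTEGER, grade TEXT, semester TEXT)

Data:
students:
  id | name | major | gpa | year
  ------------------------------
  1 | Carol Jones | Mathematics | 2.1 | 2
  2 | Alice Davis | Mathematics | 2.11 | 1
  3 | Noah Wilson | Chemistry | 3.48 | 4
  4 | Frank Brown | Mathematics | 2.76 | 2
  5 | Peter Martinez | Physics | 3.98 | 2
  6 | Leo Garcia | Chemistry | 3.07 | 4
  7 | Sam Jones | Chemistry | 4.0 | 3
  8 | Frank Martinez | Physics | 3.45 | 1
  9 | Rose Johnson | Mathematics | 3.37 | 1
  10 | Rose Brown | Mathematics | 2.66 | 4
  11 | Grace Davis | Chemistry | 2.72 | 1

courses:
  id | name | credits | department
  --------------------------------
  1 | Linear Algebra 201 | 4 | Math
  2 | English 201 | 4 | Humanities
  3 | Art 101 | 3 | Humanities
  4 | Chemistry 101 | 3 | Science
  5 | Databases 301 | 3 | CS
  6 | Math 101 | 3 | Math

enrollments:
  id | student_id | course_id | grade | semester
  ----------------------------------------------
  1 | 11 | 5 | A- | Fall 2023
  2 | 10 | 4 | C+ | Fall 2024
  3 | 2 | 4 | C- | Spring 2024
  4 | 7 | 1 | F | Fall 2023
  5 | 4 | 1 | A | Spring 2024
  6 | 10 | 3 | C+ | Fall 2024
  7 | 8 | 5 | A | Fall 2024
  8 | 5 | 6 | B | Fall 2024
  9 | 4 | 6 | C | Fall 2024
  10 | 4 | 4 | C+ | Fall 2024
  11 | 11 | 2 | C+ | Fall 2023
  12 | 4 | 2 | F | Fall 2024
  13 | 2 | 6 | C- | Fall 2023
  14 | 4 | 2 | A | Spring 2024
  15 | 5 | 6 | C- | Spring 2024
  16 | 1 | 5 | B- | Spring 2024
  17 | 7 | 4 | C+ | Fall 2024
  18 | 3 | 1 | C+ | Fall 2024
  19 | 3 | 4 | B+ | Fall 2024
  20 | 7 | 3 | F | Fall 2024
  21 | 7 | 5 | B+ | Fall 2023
SELECT p.name, COUNT(DISTINCT c.student_id) AS distinct_student_count FROM enrollments c JOIN courses p ON c.course_id = p.id GROUP BY p.id, p.name HAVING COUNT(*) >= 3 ORDER BY distinct_student_count ASC

Execution result:
name | distinct_student_count
English 201 | 2
Linear Algebra 201 | 3
Math 101 | 3
Databases 301 | 4
Chemistry 101 | 5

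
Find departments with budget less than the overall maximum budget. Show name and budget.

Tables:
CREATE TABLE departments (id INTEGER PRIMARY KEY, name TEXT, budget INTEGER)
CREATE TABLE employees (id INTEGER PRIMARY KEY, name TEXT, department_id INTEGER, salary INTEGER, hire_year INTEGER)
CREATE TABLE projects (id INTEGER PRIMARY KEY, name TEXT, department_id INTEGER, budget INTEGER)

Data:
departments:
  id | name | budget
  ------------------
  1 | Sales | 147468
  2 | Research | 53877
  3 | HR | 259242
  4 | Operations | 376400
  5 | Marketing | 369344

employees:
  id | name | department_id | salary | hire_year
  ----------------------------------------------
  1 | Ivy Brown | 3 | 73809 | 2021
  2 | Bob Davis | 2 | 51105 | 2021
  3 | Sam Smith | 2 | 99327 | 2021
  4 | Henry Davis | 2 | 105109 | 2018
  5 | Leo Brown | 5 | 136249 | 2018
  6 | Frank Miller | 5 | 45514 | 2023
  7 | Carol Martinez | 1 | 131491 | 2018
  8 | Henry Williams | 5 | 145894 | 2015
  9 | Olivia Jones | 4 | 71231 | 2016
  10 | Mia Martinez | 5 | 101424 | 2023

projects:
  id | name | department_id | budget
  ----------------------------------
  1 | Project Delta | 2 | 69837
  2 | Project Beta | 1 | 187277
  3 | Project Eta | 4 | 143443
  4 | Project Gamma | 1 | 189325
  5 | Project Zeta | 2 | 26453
SELECT name, budget FROM departments WHERE budget < (SELECT MAX(budget) FROM departments)

Execution result:
name | budget
Sales | 147468
Research | 53877
HR | 259242
Marketing | 369344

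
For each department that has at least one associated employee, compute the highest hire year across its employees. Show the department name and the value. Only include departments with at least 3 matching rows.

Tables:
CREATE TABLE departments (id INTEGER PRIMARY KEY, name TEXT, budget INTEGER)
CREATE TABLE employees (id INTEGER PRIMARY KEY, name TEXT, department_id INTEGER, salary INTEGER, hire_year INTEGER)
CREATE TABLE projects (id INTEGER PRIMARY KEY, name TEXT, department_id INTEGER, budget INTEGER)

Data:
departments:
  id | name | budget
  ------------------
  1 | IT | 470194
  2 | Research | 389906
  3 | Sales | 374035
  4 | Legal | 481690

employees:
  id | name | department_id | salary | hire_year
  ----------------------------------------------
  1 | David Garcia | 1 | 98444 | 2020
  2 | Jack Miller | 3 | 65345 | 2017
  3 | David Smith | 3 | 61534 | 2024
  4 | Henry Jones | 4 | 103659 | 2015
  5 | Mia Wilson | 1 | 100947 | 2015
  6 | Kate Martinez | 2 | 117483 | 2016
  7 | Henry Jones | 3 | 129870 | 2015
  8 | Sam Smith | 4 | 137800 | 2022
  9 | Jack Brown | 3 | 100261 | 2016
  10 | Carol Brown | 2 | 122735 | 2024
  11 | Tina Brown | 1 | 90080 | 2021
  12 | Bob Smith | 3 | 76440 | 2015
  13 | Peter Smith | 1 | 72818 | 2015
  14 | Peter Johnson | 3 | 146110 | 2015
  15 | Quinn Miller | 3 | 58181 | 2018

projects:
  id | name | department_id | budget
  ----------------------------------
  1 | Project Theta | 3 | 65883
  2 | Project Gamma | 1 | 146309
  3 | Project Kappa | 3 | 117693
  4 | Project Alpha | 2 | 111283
SELECT p.name, MAX(c.hire_year) AS max_hire_year FROM employees c JOIN departments p ON c.department_id = p.id GROUP BY p.id, p.name HAVING COUNT(*) >= 3

Execution result:
name | max_hire_year
IT | 2021
Sales | 2024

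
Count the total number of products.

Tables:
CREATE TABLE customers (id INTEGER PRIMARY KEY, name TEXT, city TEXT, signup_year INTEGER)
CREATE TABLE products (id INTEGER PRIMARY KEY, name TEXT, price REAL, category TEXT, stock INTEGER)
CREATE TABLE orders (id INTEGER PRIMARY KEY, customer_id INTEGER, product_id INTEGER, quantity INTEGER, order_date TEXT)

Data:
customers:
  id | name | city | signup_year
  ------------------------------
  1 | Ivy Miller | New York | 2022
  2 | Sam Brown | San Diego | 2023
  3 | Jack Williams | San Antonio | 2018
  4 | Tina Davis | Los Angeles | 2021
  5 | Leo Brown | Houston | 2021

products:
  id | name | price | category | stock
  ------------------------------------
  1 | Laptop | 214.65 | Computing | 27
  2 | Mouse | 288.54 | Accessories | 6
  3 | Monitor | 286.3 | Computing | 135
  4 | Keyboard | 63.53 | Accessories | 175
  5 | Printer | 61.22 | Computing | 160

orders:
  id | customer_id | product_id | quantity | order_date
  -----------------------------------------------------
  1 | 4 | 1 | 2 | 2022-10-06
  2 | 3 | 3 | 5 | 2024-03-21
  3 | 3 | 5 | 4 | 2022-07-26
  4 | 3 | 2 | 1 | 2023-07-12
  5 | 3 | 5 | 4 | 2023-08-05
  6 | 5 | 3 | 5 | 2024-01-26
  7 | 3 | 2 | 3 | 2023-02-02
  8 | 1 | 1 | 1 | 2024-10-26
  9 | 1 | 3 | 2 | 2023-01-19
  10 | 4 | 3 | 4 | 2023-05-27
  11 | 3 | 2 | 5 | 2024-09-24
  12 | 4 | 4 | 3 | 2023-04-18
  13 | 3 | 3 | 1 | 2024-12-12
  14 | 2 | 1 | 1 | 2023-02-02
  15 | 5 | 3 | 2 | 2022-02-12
SELECT COUNT(*) FROM products

Execution result:
5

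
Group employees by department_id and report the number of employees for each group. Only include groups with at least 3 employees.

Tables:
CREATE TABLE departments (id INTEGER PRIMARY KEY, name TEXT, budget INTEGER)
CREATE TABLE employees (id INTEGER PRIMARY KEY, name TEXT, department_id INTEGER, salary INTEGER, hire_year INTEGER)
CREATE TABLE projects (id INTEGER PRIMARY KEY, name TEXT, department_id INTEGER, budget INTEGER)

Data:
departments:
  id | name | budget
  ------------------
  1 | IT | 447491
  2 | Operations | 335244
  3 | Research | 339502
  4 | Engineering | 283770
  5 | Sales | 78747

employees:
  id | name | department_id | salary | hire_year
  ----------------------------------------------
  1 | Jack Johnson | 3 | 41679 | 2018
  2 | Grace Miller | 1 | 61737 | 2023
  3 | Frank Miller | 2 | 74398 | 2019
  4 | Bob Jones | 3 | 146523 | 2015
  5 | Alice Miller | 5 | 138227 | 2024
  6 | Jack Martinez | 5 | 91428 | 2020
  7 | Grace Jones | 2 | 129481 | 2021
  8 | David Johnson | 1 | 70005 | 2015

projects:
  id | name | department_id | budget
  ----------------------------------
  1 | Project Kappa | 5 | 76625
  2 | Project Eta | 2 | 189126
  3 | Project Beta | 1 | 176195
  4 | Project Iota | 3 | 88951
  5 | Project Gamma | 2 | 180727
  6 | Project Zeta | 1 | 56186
SELECT department_id, COUNT(*) AS n FROM employees GROUP BY department_id HAVING COUNT(*) >= 3

Execution result:
(no rows)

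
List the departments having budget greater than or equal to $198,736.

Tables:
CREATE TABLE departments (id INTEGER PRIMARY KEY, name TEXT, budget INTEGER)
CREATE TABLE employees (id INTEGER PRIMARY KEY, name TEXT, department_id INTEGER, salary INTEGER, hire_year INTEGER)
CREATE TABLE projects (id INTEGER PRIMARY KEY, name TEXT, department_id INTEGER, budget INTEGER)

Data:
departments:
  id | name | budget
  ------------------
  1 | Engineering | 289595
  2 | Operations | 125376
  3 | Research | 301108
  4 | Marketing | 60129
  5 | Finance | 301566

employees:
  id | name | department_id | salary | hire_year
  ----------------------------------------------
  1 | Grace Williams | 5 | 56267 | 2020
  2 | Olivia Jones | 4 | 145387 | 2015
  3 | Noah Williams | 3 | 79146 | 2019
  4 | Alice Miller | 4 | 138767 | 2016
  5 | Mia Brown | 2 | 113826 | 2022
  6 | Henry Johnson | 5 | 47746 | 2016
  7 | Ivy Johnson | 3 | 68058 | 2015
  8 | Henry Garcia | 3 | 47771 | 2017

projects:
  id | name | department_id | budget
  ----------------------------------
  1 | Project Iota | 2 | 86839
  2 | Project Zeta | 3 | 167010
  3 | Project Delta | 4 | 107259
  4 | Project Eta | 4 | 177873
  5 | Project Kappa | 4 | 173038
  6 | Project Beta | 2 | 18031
SELECT name, budget FROM departments WHERE budget >= 198736

Execution result:
name | budget
Engineering | 289595
Research | 301108
Finance | 301566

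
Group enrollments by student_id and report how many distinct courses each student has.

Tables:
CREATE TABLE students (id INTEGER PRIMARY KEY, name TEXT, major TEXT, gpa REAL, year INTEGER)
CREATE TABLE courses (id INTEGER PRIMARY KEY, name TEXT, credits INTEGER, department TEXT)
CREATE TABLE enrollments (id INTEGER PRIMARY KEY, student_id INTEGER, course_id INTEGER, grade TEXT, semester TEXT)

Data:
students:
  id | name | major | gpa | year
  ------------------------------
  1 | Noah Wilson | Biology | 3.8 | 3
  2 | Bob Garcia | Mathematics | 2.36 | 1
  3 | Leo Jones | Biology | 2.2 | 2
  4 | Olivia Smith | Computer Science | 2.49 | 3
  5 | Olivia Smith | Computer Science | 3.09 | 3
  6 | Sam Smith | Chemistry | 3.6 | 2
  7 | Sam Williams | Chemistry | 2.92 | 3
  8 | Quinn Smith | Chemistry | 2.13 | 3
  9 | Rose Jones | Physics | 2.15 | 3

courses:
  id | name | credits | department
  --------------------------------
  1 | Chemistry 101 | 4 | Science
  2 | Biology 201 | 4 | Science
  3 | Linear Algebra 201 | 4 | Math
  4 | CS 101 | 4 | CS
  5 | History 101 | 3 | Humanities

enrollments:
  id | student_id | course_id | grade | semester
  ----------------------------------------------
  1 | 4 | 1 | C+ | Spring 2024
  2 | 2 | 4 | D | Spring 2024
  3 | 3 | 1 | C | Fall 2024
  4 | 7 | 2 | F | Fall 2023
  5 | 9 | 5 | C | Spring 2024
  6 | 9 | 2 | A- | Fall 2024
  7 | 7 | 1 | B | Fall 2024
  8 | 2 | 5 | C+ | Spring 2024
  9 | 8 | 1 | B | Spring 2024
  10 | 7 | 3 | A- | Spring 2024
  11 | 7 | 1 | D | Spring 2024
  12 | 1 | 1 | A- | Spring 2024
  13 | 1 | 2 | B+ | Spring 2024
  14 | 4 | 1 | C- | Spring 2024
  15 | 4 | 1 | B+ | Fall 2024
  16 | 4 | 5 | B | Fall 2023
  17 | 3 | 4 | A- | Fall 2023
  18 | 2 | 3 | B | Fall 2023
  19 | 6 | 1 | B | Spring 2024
SELECT student_id, COUNT(DISTINCT course_id) AS distinct_course_count FROM enrollments GROUP BY student_id

Execution result:
student_id | distinct_course_count
1 | 2
2 | 3
3 | 2
4 | 2
6 | 1
7 | 3
8 | 1
9 | 2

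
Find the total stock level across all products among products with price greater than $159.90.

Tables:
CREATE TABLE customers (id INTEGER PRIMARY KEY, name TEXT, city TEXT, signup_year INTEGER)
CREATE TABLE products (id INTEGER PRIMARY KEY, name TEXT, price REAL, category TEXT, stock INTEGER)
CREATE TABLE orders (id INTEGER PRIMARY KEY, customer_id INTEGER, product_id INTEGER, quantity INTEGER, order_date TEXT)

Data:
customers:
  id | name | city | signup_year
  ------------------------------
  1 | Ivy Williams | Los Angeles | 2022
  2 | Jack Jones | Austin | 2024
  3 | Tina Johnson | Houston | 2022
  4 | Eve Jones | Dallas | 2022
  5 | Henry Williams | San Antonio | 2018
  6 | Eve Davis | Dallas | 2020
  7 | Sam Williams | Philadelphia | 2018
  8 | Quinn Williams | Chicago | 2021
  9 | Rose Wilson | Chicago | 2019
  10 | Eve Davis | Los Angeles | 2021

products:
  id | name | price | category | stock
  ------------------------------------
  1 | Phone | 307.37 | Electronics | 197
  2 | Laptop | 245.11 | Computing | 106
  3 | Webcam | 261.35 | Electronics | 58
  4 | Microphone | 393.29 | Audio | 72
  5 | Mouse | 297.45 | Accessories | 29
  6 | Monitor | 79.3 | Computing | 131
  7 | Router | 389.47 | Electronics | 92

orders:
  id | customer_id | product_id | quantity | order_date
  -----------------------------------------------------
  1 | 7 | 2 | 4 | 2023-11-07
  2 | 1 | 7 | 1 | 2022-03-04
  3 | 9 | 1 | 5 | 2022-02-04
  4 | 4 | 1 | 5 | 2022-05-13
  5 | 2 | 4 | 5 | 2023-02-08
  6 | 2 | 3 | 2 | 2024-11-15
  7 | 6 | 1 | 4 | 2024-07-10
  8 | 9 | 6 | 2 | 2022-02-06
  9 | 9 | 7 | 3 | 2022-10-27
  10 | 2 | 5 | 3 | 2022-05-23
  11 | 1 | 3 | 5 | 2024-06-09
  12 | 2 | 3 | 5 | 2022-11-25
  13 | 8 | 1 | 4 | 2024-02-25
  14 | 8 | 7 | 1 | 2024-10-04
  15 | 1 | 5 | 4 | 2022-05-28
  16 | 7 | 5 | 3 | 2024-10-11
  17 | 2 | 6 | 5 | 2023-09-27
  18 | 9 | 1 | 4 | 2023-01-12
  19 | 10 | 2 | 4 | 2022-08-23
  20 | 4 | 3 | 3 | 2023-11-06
SELECT SUM(stock) FROM products WHERE price > 159.9

Execution result:
554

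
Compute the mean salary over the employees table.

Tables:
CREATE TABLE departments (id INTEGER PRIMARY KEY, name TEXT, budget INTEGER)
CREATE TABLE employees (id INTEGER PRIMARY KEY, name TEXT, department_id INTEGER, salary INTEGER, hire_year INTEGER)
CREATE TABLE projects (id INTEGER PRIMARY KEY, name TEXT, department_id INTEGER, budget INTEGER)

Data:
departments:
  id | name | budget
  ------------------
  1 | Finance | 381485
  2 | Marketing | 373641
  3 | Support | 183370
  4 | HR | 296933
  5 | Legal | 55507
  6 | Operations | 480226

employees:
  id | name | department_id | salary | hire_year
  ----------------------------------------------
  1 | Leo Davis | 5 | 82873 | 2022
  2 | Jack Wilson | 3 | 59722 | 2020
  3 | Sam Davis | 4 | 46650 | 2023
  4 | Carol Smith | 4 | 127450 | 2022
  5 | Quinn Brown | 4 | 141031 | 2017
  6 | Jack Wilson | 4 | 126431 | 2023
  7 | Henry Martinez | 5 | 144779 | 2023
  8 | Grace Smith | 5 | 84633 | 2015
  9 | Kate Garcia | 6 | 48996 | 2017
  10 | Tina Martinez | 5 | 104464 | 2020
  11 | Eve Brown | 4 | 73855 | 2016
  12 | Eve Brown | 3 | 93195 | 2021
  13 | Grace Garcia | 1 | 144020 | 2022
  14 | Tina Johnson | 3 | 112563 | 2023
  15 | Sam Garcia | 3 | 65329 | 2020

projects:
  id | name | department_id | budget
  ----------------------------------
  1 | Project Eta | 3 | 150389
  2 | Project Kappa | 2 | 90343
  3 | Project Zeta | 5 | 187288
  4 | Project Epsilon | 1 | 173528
SELECT AVG(salary) FROM employees

Execution result:
97066.07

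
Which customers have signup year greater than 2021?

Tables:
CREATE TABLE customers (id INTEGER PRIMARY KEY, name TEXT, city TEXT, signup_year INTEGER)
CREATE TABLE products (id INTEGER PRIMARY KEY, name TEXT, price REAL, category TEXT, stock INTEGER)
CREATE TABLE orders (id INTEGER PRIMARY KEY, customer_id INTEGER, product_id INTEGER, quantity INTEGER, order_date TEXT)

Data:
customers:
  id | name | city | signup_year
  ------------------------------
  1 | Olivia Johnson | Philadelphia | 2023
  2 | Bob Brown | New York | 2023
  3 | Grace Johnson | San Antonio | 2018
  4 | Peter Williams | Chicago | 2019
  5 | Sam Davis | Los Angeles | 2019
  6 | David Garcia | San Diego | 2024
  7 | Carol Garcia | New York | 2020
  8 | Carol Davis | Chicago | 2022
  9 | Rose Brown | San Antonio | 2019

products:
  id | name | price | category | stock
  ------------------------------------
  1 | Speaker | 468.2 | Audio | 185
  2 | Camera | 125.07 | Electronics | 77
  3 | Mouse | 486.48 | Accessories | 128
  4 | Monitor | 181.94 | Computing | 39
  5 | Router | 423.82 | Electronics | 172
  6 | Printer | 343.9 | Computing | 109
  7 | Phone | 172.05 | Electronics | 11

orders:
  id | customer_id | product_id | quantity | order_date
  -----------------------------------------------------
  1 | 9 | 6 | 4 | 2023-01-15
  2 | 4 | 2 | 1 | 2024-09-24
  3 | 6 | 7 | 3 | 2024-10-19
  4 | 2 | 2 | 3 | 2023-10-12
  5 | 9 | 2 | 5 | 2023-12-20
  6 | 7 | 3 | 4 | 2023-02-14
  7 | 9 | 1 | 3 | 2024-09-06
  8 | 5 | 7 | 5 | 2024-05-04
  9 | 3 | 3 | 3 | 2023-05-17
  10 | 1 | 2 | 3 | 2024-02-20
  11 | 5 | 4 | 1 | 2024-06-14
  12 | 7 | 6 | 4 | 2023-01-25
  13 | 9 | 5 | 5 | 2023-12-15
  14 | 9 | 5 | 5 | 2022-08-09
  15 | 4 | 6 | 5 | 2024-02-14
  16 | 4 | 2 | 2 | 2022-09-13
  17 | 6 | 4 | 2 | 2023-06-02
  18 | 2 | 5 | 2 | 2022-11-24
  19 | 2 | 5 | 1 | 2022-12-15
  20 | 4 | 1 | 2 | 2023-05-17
SELECT name, signup_year FROM customers WHERE signup_year > 2021

Execution result:
name | signup_year
Olivia Johnson | 2023
Bob Brown | 2023
David Garcia | 2024
Carol Davis | 2022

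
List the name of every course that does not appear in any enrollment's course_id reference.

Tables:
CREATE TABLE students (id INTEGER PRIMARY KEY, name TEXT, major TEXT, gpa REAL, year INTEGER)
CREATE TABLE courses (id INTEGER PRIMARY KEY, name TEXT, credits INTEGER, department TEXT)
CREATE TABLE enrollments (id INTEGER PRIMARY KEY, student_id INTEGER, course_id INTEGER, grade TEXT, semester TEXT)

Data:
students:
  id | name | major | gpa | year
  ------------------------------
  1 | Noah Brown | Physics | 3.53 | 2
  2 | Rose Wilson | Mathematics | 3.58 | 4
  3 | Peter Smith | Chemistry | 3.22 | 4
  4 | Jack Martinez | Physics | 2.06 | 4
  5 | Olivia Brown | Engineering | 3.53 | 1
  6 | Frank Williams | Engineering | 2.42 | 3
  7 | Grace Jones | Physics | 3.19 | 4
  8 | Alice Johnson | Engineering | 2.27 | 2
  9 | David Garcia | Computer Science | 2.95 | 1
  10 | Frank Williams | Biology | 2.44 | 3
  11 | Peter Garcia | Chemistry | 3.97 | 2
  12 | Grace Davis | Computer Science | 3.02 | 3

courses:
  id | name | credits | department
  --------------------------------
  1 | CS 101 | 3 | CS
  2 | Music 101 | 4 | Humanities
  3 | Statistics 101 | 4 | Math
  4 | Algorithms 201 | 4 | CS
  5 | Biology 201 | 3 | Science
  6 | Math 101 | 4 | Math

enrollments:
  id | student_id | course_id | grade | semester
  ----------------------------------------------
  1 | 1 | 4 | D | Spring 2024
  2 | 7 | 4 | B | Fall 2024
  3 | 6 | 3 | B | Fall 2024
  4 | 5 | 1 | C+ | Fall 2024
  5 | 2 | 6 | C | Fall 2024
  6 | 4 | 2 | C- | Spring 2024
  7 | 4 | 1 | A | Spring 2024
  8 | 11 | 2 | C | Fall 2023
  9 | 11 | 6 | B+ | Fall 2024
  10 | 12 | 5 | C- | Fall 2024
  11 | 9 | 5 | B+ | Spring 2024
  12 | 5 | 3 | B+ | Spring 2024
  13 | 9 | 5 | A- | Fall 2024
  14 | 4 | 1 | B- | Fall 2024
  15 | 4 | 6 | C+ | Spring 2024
SELECT p.name FROM courses p LEFT JOIN enrollments c ON c.course_id = p.id WHERE c.id IS NULL

Execution result:
(no rows)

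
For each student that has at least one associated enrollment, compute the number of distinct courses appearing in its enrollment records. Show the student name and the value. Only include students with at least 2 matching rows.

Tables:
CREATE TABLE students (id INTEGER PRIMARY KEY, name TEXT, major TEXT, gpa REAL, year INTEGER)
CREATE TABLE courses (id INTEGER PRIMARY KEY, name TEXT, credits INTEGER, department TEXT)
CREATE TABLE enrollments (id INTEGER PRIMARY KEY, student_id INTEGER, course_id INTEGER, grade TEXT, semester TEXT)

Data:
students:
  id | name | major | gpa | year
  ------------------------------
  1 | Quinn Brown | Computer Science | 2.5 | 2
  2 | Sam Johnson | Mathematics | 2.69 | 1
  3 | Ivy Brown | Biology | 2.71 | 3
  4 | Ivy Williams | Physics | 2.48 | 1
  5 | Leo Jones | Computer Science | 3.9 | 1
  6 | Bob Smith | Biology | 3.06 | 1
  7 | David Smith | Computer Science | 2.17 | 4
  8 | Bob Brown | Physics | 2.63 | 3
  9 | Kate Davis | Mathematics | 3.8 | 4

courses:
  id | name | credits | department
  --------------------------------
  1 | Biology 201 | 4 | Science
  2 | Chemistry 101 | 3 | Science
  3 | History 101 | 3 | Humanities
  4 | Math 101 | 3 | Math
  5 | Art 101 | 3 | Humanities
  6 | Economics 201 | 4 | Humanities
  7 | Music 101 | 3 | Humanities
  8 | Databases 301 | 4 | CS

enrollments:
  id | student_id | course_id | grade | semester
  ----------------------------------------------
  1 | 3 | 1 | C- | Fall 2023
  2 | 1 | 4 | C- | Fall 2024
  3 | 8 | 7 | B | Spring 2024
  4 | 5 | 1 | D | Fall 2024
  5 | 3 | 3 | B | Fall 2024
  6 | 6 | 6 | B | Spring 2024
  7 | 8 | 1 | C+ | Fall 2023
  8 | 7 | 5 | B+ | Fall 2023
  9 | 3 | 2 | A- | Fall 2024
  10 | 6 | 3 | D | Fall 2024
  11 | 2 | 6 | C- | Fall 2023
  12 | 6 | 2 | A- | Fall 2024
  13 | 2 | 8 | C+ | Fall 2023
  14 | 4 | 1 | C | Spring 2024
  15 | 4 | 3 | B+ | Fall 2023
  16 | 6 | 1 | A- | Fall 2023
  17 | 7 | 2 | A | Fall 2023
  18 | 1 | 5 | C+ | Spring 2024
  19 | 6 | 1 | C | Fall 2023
SELECT p.name, COUNT(DISTINCT c.course_id) AS distinct_course_count FROM enrollments c JOIN students p ON c.student_id = p.id GROUP BY p.id, p.name HAVING COUNT(*) >= 2

Execution result:
name | distinct_course_count
Quinn Brown | 2
Sam Johnson | 2
Ivy Brown | 3
Ivy Williams | 2
Bob Smith | 4
David Smith | 2
Bob Brown | 2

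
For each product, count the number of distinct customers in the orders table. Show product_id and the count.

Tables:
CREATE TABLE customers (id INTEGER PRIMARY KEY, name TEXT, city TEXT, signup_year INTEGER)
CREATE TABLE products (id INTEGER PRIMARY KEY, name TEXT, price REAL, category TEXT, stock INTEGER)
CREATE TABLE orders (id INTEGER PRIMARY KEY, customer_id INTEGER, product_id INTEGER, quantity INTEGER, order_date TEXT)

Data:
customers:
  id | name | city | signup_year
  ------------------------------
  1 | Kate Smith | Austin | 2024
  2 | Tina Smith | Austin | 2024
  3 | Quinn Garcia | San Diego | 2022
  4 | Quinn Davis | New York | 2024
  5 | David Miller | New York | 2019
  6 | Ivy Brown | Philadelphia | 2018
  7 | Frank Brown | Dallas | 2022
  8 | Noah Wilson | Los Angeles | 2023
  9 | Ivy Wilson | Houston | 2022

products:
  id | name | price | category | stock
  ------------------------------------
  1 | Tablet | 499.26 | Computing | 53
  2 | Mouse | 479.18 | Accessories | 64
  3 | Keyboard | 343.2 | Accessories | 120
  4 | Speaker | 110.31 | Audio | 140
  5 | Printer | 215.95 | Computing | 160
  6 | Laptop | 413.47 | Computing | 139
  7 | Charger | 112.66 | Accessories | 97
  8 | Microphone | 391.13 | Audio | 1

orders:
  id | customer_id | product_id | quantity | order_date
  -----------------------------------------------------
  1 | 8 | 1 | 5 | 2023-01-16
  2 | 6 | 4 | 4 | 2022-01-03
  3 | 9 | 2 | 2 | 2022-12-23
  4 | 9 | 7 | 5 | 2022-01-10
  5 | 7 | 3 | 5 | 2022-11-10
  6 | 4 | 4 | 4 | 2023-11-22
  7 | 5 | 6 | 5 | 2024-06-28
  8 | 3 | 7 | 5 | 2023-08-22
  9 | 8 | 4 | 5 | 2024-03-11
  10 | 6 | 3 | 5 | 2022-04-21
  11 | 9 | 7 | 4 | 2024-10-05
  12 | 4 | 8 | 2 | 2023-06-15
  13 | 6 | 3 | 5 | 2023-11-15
SELECT product_id, COUNT(DISTINCT customer_id) AS distinct_customer_count FROM orders GROUP BY product_id

Execution result:
product_id | distinct_customer_count
1 | 1
2 | 1
3 | 2
4 | 3
6 | 1
7 | 2
8 | 1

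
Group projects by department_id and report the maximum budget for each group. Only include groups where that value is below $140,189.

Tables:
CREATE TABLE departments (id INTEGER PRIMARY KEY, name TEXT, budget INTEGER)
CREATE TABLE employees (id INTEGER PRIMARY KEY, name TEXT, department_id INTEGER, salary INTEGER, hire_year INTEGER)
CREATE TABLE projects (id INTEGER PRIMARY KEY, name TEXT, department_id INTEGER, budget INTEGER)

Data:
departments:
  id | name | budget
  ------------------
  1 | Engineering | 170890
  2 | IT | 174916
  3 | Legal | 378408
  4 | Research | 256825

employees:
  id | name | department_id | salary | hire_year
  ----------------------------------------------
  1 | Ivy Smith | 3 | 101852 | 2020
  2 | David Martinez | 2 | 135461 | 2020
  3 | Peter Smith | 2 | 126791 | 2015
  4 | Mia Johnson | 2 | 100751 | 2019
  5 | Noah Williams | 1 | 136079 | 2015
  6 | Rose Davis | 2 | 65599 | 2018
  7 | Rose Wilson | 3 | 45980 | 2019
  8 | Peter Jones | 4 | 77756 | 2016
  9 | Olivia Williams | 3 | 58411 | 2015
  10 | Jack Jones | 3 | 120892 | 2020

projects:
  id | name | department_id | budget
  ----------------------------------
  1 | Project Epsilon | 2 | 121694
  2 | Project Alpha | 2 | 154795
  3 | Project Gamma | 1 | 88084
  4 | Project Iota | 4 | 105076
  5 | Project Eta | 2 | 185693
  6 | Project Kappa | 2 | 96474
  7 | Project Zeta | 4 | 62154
SELECT department_id, MAX(budget) AS max_budget FROM projects GROUP BY department_id HAVING MAX(budget) < 140189

Execution result:
department_id | max_budget
1 | 88084
4 | 105076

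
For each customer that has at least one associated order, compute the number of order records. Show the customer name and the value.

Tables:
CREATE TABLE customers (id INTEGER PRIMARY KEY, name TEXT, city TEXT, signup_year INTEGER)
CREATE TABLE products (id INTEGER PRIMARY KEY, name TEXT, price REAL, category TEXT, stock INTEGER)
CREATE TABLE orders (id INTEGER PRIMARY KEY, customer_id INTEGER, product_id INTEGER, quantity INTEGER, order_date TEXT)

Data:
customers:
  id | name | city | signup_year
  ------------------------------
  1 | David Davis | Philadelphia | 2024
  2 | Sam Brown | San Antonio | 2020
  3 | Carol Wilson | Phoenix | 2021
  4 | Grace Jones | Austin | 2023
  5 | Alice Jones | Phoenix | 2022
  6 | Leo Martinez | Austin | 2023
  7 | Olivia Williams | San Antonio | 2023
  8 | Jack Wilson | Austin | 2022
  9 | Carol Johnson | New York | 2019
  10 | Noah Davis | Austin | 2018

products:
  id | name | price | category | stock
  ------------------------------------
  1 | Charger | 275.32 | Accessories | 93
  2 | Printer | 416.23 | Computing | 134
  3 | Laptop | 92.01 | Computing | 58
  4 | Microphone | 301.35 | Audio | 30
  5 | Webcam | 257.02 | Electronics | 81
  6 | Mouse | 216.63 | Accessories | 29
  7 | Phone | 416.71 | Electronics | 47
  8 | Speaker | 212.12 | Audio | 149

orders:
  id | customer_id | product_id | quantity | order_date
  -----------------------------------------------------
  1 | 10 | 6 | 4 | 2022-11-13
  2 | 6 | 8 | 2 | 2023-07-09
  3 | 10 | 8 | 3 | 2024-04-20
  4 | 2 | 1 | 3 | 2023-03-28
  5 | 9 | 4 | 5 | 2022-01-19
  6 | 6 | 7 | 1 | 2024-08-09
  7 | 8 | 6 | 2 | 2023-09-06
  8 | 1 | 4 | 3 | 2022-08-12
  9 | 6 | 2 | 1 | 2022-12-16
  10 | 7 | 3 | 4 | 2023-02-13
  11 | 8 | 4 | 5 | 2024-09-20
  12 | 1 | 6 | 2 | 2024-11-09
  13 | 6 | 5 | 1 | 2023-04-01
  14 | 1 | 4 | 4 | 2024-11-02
SELECT p.name, COUNT(*) AS n FROM orders c JOIN customers p ON c.customer_id = p.id GROUP BY p.id, p.name

Execution result:
name | n
David Davis | 3
Sam Brown | 1
Leo Martinez | 4
Olivia Williams | 1
Jack Wilson | 2
Carol Johnson | 1
Noah Davis | 2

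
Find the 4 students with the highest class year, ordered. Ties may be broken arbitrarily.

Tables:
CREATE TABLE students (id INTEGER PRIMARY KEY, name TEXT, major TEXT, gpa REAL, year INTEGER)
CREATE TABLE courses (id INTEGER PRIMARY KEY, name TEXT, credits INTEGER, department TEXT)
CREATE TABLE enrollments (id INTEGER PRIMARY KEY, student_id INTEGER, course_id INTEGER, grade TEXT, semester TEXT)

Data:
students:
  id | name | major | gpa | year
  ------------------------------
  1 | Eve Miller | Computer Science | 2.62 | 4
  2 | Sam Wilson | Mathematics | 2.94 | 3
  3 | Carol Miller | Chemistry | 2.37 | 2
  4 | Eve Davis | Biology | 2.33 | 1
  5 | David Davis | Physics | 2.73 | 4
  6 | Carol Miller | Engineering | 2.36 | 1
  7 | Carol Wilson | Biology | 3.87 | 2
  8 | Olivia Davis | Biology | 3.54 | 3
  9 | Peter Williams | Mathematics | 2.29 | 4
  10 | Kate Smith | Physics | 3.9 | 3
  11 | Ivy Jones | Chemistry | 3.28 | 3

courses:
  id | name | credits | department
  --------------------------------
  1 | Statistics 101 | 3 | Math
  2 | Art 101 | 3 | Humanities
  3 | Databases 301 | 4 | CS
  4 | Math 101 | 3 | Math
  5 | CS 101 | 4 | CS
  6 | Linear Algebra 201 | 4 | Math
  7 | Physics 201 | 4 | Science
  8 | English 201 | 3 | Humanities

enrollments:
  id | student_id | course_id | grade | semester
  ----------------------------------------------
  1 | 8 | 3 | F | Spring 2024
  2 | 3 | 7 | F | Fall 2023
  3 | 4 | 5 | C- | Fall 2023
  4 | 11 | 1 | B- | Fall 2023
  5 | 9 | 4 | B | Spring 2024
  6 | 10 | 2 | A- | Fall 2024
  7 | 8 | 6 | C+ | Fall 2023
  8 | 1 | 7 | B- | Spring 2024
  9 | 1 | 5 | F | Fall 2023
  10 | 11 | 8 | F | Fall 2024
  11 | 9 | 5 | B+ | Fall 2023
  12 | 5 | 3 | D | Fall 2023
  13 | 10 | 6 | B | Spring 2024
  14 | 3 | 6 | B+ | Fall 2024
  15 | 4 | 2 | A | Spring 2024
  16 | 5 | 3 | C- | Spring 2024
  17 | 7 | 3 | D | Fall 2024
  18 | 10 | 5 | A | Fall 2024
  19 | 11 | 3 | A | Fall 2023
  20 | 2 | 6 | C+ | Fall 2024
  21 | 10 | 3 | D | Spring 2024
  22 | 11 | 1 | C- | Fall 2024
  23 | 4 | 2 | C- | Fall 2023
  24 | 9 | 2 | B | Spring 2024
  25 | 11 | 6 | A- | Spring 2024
SELECT name, year FROM students ORDER BY year DESC LIMIT 4

Execution result:
name | year
Eve Miller | 4
David Davis | 4
Peter Williams | 4
Sam Wilson | 3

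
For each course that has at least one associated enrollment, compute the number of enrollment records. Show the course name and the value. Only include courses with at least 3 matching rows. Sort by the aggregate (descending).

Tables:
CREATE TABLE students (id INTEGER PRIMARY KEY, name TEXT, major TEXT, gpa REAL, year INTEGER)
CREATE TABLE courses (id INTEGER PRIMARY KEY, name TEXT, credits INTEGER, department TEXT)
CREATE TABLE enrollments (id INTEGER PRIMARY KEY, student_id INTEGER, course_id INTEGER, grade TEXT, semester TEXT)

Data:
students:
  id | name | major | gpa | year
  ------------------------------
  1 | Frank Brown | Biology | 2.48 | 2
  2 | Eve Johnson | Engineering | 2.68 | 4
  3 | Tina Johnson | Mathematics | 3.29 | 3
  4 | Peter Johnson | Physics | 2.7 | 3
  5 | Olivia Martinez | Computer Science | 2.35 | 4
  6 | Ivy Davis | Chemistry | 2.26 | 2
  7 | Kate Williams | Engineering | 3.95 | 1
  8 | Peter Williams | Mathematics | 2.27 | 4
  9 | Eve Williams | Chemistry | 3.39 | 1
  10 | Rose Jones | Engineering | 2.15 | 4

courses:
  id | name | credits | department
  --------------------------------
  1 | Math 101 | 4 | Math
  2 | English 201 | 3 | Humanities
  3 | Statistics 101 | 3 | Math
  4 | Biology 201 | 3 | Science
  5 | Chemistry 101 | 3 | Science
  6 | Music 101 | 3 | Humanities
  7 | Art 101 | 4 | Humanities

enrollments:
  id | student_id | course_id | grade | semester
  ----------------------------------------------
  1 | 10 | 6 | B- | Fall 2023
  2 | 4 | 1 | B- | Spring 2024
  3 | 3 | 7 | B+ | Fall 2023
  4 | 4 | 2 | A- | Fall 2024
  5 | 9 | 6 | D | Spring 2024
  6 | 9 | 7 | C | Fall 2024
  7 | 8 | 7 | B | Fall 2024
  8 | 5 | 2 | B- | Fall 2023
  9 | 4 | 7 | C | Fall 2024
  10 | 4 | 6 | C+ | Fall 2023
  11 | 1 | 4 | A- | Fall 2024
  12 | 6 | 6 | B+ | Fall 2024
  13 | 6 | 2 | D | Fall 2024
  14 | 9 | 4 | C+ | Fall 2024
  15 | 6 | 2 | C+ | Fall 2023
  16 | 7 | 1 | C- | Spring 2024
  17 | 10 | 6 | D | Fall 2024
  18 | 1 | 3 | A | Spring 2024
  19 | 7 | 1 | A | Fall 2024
SELECT p.name, COUNT(*) AS n FROM enrollments c JOIN courses p ON c.course_id = p.id GROUP BY p.id, p.name HAVING COUNT(*) >= 3 ORDER BY n DESC

Execution result:
name | n
Music 101 | 5
English 201 | 4
Art 101 | 4
Math 101 | 3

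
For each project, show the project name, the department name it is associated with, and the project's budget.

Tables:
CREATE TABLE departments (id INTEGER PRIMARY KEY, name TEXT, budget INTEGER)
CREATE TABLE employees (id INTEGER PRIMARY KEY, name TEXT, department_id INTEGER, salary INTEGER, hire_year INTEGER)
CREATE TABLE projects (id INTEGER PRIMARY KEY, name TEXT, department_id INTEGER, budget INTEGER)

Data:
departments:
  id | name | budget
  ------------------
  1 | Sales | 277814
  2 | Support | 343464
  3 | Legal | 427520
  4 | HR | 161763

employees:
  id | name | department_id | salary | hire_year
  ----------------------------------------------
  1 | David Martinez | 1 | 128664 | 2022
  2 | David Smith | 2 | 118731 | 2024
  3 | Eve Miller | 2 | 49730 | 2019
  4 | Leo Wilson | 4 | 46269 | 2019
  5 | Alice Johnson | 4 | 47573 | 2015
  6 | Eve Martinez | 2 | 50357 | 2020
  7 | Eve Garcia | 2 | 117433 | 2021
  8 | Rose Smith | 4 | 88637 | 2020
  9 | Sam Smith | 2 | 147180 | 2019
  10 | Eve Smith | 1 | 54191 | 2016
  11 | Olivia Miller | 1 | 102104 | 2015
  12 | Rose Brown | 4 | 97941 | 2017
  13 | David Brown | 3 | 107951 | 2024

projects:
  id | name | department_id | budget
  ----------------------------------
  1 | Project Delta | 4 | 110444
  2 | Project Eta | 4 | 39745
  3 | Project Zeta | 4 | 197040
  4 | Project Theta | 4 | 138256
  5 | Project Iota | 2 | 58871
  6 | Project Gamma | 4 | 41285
SELECT c.name, p.name AS department, c.budget FROM projects c JOIN departments p ON c.department_id = p.id

Execution result:
name | department | budget
Project Delta | HR | 110444
Project Eta | HR | 39745
Project Zeta | HR | 197040
Project Theta | HR | 138256
Project Iota | Support | 58871
Project Gamma | HR | 41285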